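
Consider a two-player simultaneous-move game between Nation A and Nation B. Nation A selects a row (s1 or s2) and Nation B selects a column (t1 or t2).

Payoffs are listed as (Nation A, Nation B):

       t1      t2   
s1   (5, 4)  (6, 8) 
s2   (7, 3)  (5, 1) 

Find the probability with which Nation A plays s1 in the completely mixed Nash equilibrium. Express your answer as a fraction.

1/3

Let x be the probability that Nation A plays s1. In a completely mixed equilibrium, Nation B must be indifferent between t1 and t2.
Nation B's expected payoff from t1 is 4x + 3(1−x); from t2 it is 8x + (1−x).
Setting these equal: x + 3 = 7x + 1, so x = 1/3.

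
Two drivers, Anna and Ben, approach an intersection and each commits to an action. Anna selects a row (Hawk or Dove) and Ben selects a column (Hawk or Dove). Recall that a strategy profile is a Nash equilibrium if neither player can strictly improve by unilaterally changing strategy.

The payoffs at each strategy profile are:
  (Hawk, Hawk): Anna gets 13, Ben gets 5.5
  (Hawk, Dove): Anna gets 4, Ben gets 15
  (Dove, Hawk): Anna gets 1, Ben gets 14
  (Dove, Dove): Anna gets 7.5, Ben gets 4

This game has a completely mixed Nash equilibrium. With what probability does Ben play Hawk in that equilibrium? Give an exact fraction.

7/31

Let y be the probability that Ben plays Hawk. In a completely mixed equilibrium, Anna must be indifferent between Hawk and Dove.
Anna's expected payoff from Hawk is 13y + 4(1−y); from Dove it is y + 7.5(1−y).
Setting these equal: 9y + 4 = −6.5y + 7.5, so y = 7/31.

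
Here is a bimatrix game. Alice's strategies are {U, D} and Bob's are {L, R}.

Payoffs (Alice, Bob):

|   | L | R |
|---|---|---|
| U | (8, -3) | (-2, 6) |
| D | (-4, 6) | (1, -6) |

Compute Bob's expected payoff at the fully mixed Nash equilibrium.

First find x, the probability Alice plays U, from Bob's indifference between L and R: −3x + 6(1−x) = 6x − 6(1−x), giving x = 4/7.
Since Bob is indifferent in equilibrium, Bob's expected payoff equals the payoff from either column against (4/7, 3/7). Using L: −3(4/7) + 6(3/7) = 6/7.

6/7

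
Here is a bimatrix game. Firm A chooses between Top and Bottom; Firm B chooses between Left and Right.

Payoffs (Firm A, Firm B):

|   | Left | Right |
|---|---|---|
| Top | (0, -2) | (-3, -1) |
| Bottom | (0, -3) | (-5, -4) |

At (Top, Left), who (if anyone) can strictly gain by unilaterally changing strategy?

Firm A at (Top, Left) earns 0; deviating to Bottom yields 0 — not better.
Firm B earns -2; deviating to Right yields -1 — a strict improvement.
Only Firm B has a strictly profitable deviation.

Firm B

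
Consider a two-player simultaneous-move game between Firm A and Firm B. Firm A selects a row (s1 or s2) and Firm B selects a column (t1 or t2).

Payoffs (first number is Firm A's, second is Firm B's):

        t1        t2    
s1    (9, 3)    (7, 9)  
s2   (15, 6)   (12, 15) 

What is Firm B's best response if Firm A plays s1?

Against s1, Firm B earns 3 from t1 and 9 from t2.
So t2 is the best response.

t2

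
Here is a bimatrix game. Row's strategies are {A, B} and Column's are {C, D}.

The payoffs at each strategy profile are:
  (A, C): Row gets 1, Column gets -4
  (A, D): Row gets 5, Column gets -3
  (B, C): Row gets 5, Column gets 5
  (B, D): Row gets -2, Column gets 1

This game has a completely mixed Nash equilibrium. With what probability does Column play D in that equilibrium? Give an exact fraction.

4/11

Let c be the probability that Column plays C. In a completely mixed equilibrium, Row must be indifferent between A and B.
Row's expected payoff from A is c + 5(1−c); from B it is 5c − 2(1−c).
Setting these equal: −4c + 5 = 7c − 2, so c = 7/11.
Therefore Column plays D with probability 1 − 7/11 = 4/11.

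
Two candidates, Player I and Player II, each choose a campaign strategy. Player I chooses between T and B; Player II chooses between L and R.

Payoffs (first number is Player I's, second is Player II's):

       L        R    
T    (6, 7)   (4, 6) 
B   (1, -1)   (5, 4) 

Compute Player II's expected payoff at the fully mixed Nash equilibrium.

First find x, the probability Player I plays T, from Player II's indifference between L and R: 7x − (1−x) = 6x + 4(1−x), giving x = 5/6.
Since Player II is indifferent in equilibrium, Player II's expected payoff equals the payoff from either column against (5/6, 1/6). Using L: 7(5/6) − (1/6) = 17/3.

17/3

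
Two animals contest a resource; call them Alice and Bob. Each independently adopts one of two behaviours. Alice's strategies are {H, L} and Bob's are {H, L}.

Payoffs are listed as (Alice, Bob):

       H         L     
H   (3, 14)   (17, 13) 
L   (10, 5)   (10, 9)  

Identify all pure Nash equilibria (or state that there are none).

none

(H, H): Alice prefers L (10 > 3) — not an equilibrium.
(H, L): Bob prefers H (14 > 13) — not an equilibrium.
(L, H): Bob prefers L (9 > 5) — not an equilibrium.
(L, L): Alice prefers H (17 > 10) — not an equilibrium.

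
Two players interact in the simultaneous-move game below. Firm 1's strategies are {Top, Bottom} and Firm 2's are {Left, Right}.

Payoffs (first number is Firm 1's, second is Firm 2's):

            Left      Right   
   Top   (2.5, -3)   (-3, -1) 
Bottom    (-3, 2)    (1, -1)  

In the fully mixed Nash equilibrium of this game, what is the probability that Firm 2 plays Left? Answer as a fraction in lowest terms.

Let y be the probability that Firm 2 plays Left. In a completely mixed equilibrium, Firm 1 must be indifferent between Top and Bottom.
Firm 1's expected payoff from Top is 2.5y − 3(1−y); from Bottom it is −3y + (1−y).
Setting these equal: 5.5y − 3 = −4y + 1, so y = 8/19.

8/19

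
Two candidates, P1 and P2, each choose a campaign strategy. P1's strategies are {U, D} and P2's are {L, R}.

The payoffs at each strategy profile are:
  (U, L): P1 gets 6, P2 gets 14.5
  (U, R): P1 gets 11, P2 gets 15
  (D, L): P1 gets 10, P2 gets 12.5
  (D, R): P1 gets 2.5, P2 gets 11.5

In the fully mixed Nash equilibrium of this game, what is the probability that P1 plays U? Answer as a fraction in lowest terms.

Let r be the probability that P1 plays U. In a completely mixed equilibrium, P2 must be indifferent between L and R.
P2's expected payoff from L is 14.5r + 12.5(1−r); from R it is 15r + 11.5(1−r).
Setting these equal: 2r + 12.5 = 3.5r + 11.5, so r = 2/3.

2/3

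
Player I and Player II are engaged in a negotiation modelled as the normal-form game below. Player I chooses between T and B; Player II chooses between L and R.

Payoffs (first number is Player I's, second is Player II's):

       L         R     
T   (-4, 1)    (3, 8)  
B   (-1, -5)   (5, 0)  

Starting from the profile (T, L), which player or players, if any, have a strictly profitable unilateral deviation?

Both

Player I at (T, L) earns -4; deviating to B yields -1 — a strict improvement.
Player II earns 1; deviating to R yields 8 — a strict improvement.
Both Player I and Player II have strictly profitable deviations.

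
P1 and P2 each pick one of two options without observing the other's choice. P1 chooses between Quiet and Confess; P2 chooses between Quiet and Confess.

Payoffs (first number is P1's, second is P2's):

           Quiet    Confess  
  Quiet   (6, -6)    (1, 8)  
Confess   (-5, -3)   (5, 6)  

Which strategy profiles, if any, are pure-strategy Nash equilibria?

(Confess, Confess)

(Quiet, Quiet): P2 prefers Confess (8 > -6) — not an equilibrium.
(Quiet, Confess): P1 prefers Confess (5 > 1) — not an equilibrium.
(Confess, Quiet): P1 prefers Quiet (6 > -5); P2 prefers Confess (6 > -3) — not an equilibrium.
(Confess, Confess): P1 gets 5 ≥ 1 from Quiet, and P2 gets 6 ≥ -3 from Quiet — Nash equilibrium.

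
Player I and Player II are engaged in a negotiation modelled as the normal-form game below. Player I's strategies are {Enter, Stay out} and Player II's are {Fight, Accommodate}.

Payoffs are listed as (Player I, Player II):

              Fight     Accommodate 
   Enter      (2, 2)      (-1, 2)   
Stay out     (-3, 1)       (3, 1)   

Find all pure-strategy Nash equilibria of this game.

(Enter, Fight): Player I gets 2 ≥ -3 from Stay out, and Player II gets 2 ≥ 2 from Accommodate — Nash equilibrium.
(Enter, Accommodate): Player I prefers Stay out (3 > -1) — not an equilibrium.
(Stay out, Fight): Player I prefers Enter (2 > -3) — not an equilibrium.
(Stay out, Accommodate): Player I gets 3 ≥ -1 from Enter, and Player II gets 1 ≥ 1 from Fight — Nash equilibrium.

(Enter, Fight) and (Stay out, Accommodate)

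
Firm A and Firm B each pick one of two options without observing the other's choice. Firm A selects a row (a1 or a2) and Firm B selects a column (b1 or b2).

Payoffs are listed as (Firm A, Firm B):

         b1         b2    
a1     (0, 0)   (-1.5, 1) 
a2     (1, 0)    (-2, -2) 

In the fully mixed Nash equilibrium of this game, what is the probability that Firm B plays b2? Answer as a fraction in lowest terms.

2/3

Let c be the probability that Firm B plays b1. In a completely mixed equilibrium, Firm A must be indifferent between a1 and a2.
Firm A's expected payoff from a1 is −1.5(1−c); from a2 it is c − 2(1−c).
Setting these equal: 1.5c − 1.5 = 3c − 2, so c = 1/3.
Therefore Firm B plays b2 with probability 1 − 1/3 = 2/3.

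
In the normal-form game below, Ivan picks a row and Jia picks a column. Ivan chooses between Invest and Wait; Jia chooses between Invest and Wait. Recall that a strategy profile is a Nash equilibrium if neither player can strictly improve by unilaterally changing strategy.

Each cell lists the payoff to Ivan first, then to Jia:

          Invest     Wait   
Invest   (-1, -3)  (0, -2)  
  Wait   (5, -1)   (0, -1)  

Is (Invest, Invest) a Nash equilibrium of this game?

No

At (Invest, Invest), Ivan earns -1; switching to Wait would give 5, so Ivan would deviate.
Jia earns -3; switching to Wait would give -2, so Jia would deviate.
Since at least one player can profitably deviate, this is not a Nash equilibrium.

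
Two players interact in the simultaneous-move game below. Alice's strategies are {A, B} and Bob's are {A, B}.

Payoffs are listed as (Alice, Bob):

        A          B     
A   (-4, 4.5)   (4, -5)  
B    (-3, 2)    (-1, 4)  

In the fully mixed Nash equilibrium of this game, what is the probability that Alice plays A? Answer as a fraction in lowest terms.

4/23

Let r be the probability that Alice plays A. In a completely mixed equilibrium, Bob must be indifferent between A and B.
Bob's expected payoff from A is 4.5r + 2(1−r); from B it is −5r + 4(1−r).
Setting these equal: 2.5r + 2 = −9r + 4, so r = 4/23.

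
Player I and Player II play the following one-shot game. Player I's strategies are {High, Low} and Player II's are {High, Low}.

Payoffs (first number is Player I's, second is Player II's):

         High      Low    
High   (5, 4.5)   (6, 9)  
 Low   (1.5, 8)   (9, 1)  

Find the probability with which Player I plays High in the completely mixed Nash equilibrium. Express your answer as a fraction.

Let r be the probability that Player I plays High. In a completely mixed equilibrium, Player II must be indifferent between High and Low.
Player II's expected payoff from High is 4.5r + 8(1−r); from Low it is 9r + (1−r).
Setting these equal: −3.5r + 8 = 8r + 1, so r = 14/23.

14/23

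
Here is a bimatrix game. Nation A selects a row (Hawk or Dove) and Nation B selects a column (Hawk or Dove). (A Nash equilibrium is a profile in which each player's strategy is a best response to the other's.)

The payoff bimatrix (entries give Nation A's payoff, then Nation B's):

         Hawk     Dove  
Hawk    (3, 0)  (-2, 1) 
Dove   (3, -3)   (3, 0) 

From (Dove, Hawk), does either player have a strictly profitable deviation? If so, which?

Nation B

Nation A at (Dove, Hawk) earns 3; deviating to Hawk yields 3 — not better.
Nation B earns -3; deviating to Dove yields 0 — a strict improvement.
Only Nation B has a strictly profitable deviation.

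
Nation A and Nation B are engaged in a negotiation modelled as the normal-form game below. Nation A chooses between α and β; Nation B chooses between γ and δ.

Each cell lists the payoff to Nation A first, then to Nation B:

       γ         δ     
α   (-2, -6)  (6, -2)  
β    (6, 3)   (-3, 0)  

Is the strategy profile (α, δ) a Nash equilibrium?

At (α, δ), Nation A earns 6; switching to β would give -3, so Nation A has no profitable deviation.
Nation B earns -2; switching to γ would give -6, so Nation B has no profitable deviation.
Neither player can gain by a unilateral deviation, so this profile is a Nash equilibrium.

Yes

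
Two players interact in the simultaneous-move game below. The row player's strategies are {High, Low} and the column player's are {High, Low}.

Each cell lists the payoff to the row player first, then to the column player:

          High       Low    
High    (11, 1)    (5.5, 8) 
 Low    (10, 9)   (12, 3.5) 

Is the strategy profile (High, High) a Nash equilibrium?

At (High, High), the row player earns 11; switching to Low would give 10, so the row player has no profitable deviation.
The column player earns 1; switching to Low would give 8, so the column player would deviate.
Since at least one player can profitably deviate, this is not a Nash equilibrium.

No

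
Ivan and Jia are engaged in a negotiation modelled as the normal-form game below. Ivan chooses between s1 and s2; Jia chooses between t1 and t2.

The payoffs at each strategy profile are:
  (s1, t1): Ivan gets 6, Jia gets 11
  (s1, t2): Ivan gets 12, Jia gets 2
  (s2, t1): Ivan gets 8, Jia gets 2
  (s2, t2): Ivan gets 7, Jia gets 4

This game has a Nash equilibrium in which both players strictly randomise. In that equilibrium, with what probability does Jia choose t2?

Let y be the probability that Jia plays t1. In a completely mixed equilibrium, Ivan must be indifferent between s1 and s2.
Ivan's expected payoff from s1 is 6y + 12(1−y); from s2 it is 8y + 7(1−y).
Setting these equal: −6y + 12 = y + 7, so y = 5/7.
Therefore Jia plays t2 with probability 1 − 5/7 = 2/7.

2/7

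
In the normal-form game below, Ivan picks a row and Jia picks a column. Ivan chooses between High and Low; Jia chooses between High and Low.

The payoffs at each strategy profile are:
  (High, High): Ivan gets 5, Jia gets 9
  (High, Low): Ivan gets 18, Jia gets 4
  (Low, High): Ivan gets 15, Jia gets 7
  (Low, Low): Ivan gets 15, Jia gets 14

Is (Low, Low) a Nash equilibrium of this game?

No

At (Low, Low), Ivan earns 15; switching to High would give 18, so Ivan would deviate.
Jia earns 14; switching to High would give 7, so Jia has no profitable deviation.
Since at least one player can profitably deviate, this is not a Nash equilibrium.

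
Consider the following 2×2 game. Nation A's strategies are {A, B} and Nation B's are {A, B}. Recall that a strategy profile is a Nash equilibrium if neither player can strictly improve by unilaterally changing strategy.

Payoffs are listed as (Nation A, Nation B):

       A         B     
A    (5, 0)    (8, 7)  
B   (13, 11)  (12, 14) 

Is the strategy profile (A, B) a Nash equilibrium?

No

At (A, B), Nation A earns 8; switching to B would give 12, so Nation A would deviate.
Nation B earns 7; switching to A would give 0, so Nation B has no profitable deviation.
Since at least one player can profitably deviate, this is not a Nash equilibrium.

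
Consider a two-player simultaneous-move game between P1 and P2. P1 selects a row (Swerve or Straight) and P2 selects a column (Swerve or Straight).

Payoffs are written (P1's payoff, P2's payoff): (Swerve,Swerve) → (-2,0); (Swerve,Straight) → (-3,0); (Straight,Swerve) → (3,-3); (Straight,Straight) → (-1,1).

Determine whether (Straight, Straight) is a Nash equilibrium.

Yes

At (Straight, Straight), P1 earns -1; switching to Swerve would give -3, so P1 has no profitable deviation.
P2 earns 1; switching to Swerve would give -3, so P2 has no profitable deviation.
Neither player can gain by a unilateral deviation, so this profile is a Nash equilibrium.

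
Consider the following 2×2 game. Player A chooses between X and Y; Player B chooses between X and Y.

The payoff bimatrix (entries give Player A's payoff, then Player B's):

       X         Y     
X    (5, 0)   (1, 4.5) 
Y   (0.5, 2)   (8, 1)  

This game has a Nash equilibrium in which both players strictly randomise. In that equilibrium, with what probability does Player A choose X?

Let x be the probability that Player A plays X. In a completely mixed equilibrium, Player B must be indifferent between X and Y.
Player B's expected payoff from X is 2(1−x); from Y it is 4.5x + (1−x).
Setting these equal: −2x + 2 = 3.5x + 1, so x = 2/11.

2/11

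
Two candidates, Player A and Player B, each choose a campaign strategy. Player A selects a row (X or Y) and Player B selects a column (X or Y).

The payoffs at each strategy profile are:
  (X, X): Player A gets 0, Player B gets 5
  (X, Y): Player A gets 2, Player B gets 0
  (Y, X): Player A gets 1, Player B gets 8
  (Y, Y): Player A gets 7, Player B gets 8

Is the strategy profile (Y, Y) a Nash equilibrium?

Yes

At (Y, Y), Player A earns 7; switching to X would give 2, so Player A has no profitable deviation.
Player B earns 8; switching to X would give 8, so Player B has no profitable deviation.
Neither player can gain by a unilateral deviation, so this profile is a Nash equilibrium.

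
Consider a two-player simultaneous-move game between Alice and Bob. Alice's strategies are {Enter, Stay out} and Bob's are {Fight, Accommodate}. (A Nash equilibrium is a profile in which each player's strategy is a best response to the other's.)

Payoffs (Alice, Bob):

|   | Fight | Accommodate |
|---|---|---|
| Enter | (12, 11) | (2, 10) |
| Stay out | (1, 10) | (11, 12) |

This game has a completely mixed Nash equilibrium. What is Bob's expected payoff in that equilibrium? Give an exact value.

32/3

First find p, the probability Alice plays Enter, from Bob's indifference between Fight and Accommodate: 11p + 10(1−p) = 10p + 12(1−p), giving p = 2/3.
Since Bob is indifferent in equilibrium, Bob's expected payoff equals the payoff from either column against (2/3, 1/3). Using Fight: 11(2/3) + 10(1/3) = 32/3.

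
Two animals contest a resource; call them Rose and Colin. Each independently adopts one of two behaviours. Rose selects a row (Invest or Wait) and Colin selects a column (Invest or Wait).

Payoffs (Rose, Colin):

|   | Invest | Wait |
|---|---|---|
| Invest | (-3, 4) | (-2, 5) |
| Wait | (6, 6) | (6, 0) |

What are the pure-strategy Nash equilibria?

(Wait, Invest)

(Invest, Invest): Rose prefers Wait (6 > -3); Colin prefers Wait (5 > 4) — not an equilibrium.
(Invest, Wait): Rose prefers Wait (6 > -2) — not an equilibrium.
(Wait, Invest): Rose gets 6 ≥ -3 from Invest, and Colin gets 6 ≥ 0 from Wait — Nash equilibrium.
(Wait, Wait): Colin prefers Invest (6 > 0) — not an equilibrium.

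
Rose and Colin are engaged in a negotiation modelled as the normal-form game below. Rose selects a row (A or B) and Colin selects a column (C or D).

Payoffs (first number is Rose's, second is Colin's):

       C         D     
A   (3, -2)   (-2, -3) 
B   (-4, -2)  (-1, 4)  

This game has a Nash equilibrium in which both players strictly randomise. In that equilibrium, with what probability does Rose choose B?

Let p be the probability that Rose plays A. In a completely mixed equilibrium, Colin must be indifferent between C and D.
Colin's expected payoff from C is −2p − 2(1−p); from D it is −3p + 4(1−p).
Setting these equal: -2 = −7p + 4, so p = 6/7.
Therefore Rose plays B with probability 1 − 6/7 = 1/7.

1/7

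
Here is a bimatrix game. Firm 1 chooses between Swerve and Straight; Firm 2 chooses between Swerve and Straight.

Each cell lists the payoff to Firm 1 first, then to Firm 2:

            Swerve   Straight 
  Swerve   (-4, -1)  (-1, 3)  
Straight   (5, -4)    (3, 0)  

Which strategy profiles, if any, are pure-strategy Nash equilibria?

(Straight, Straight)

(Swerve, Swerve): Firm 1 prefers Straight (5 > -4); Firm 2 prefers Straight (3 > -1) — not an equilibrium.
(Swerve, Straight): Firm 1 prefers Straight (3 > -1) — not an equilibrium.
(Straight, Swerve): Firm 2 prefers Straight (0 > -4) — not an equilibrium.
(Straight, Straight): Firm 1 gets 3 ≥ -1 from Swerve, and Firm 2 gets 0 ≥ -4 from Swerve — Nash equilibrium.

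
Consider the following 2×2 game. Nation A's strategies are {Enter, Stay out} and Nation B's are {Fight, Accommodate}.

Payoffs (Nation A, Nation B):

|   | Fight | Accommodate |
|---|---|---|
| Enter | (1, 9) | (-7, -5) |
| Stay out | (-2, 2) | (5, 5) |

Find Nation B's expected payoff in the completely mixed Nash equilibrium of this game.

First find x, the probability Nation A plays Enter, from Nation B's indifference between Fight and Accommodate: 9x + 2(1−x) = −5x + 5(1−x), giving x = 3/17.
Since Nation B is indifferent in equilibrium, Nation B's expected payoff equals the payoff from either column against (3/17, 14/17). Using Fight: 9(3/17) + 2(14/17) = 55/17.

55/17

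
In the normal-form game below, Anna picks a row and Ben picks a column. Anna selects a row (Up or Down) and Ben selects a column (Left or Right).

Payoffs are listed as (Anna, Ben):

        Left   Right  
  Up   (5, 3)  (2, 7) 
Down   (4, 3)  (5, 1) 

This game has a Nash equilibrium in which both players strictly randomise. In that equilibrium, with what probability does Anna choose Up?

1/3

Let r be the probability that Anna plays Up. In a completely mixed equilibrium, Ben must be indifferent between Left and Right.
Ben's expected payoff from Left is 3r + 3(1−r); from Right it is 7r + (1−r).
Setting these equal: 3 = 6r + 1, so r = 1/3.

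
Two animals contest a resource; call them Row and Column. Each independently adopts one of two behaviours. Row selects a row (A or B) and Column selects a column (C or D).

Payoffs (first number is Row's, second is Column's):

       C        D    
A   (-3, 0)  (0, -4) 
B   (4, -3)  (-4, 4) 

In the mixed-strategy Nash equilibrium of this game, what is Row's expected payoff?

-12/11

First find y, the probability Column plays C, from Row's indifference between A and B: −3y = 4y − 4(1−y), giving y = 4/11.
Since Row is indifferent in equilibrium, Row's expected payoff equals the payoff from either row against (4/11, 7/11). Using A: −3(4/11) = -12/11.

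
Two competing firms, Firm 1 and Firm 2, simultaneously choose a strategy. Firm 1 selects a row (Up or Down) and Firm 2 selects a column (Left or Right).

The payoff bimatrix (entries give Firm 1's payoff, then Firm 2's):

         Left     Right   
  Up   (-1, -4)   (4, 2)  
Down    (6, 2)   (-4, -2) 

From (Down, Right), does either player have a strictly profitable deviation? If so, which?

Firm 1 at (Down, Right) earns -4; deviating to Up yields 4 — a strict improvement.
Firm 2 earns -2; deviating to Left yields 2 — a strict improvement.
Both Firm 1 and Firm 2 have strictly profitable deviations.

Both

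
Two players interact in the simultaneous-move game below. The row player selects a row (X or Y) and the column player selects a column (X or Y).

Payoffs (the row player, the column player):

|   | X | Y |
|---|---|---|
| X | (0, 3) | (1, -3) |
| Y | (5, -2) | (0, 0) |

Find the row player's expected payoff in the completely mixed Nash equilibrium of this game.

5/6

First find y, the probability the column player plays X, from the row player's indifference between X and Y: (1−y) = 5y, giving y = 1/6.
Since the row player is indifferent in equilibrium, the row player's expected payoff equals the payoff from either row against (1/6, 5/6). Using X: (5/6) = 5/6.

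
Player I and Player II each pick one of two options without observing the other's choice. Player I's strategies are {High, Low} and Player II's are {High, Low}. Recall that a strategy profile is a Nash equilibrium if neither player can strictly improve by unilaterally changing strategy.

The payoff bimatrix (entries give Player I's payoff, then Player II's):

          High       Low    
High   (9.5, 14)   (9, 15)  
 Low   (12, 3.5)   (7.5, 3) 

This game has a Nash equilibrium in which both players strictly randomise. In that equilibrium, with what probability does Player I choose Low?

Let p be the probability that Player I plays High. In a completely mixed equilibrium, Player II must be indifferent between High and Low.
Player II's expected payoff from High is 14p + 3.5(1−p); from Low it is 15p + 3(1−p).
Setting these equal: 10.5p + 3.5 = 12p + 3, so p = 1/3.
Therefore Player I plays Low with probability 1 − 1/3 = 2/3.

2/3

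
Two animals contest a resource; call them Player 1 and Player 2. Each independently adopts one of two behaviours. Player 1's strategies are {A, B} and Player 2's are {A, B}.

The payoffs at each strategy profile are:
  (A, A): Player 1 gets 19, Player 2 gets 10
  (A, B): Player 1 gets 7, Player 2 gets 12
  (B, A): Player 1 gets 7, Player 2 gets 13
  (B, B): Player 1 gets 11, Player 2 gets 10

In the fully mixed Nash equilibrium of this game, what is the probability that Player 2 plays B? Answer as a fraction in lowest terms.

3/4

Let q be the probability that Player 2 plays A. In a completely mixed equilibrium, Player 1 must be indifferent between A and B.
Player 1's expected payoff from A is 19q + 7(1−q); from B it is 7q + 11(1−q).
Setting these equal: 12q + 7 = −4q + 11, so q = 1/4.
Therefore Player 2 plays B with probability 1 − 1/4 = 3/4.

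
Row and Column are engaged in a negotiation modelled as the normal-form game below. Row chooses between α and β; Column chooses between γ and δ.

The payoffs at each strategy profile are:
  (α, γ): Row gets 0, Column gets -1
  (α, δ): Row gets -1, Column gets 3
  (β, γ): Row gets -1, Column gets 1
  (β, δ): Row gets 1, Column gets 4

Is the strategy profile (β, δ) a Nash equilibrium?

Yes

At (β, δ), Row earns 1; switching to α would give -1, so Row has no profitable deviation.
Column earns 4; switching to γ would give 1, so Column has no profitable deviation.
Neither player can gain by a unilateral deviation, so this profile is a Nash equilibrium.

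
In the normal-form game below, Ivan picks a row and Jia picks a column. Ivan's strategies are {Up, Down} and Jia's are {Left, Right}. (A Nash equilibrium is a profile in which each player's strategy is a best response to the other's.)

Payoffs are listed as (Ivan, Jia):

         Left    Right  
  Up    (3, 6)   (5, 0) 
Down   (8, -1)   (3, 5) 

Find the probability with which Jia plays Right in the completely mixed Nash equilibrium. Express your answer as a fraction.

5/7

Let y be the probability that Jia plays Left. In a completely mixed equilibrium, Ivan must be indifferent between Up and Down.
Ivan's expected payoff from Up is 3y + 5(1−y); from Down it is 8y + 3(1−y).
Setting these equal: −2y + 5 = 5y + 3, so y = 2/7.
Therefore Jia plays Right with probability 1 − 2/7 = 5/7.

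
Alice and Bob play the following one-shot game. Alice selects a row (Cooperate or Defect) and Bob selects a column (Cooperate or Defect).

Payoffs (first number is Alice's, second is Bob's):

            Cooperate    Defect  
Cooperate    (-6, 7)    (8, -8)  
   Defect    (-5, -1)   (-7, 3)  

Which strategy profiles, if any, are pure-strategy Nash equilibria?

none

(Cooperate, Cooperate): Alice prefers Defect (-5 > -6) — not an equilibrium.
(Cooperate, Defect): Bob prefers Cooperate (7 > -8) — not an equilibrium.
(Defect, Cooperate): Bob prefers Defect (3 > -1) — not an equilibrium.
(Defect, Defect): Alice prefers Cooperate (8 > -7) — not an equilibrium.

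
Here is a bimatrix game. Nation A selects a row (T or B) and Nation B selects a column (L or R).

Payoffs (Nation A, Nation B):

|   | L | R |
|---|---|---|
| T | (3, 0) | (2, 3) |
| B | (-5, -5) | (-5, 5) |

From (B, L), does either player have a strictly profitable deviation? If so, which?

Both

Nation A at (B, L) earns -5; deviating to T yields 3 — a strict improvement.
Nation B earns -5; deviating to R yields 5 — a strict improvement.
Both Nation A and Nation B have strictly profitable deviations.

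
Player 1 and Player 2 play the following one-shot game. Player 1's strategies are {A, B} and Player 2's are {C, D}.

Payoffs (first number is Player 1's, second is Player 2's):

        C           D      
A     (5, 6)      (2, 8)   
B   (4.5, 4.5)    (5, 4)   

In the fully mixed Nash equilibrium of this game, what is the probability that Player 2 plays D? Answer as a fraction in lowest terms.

1/7

Let c be the probability that Player 2 plays C. In a completely mixed equilibrium, Player 1 must be indifferent between A and B.
Player 1's expected payoff from A is 5c + 2(1−c); from B it is 4.5c + 5(1−c).
Setting these equal: 3c + 2 = −0.5c + 5, so c = 6/7.
Therefore Player 2 plays D with probability 1 − 6/7 = 1/7.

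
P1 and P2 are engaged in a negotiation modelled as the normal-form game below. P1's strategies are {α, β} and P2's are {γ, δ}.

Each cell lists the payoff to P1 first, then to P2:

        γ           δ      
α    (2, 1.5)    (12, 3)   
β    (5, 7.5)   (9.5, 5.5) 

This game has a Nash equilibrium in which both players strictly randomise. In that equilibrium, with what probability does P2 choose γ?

Let q be the probability that P2 plays γ. In a completely mixed equilibrium, P1 must be indifferent between α and β.
P1's expected payoff from α is 2q + 12(1−q); from β it is 5q + 9.5(1−q).
Setting these equal: −10q + 12 = −4.5q + 9.5, so q = 5/11.

5/11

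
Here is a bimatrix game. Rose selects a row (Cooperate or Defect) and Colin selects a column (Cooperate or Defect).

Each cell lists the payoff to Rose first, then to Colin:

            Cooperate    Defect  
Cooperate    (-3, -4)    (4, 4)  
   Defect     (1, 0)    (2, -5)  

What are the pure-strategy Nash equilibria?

(Cooperate, Cooperate): Rose prefers Defect (1 > -3); Colin prefers Defect (4 > -4) — not an equilibrium.
(Cooperate, Defect): Rose gets 4 ≥ 2 from Defect, and Colin gets 4 ≥ -4 from Cooperate — Nash equilibrium.
(Defect, Cooperate): Rose gets 1 ≥ -3 from Cooperate, and Colin gets 0 ≥ -5 from Defect — Nash equilibrium.
(Defect, Defect): Rose prefers Cooperate (4 > 2); Colin prefers Cooperate (0 > -5) — not an equilibrium.

(Cooperate, Defect) and (Defect, Cooperate)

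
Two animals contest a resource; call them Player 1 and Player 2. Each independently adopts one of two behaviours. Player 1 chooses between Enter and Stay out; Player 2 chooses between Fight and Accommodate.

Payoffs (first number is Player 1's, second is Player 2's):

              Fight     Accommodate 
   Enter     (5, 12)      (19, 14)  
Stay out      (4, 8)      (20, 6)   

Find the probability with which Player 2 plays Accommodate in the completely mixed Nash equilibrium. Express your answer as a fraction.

1/2

Let q be the probability that Player 2 plays Fight. In a completely mixed equilibrium, Player 1 must be indifferent between Enter and Stay out.
Player 1's expected payoff from Enter is 5q + 19(1−q); from Stay out it is 4q + 20(1−q).
Setting these equal: −14q + 19 = −16q + 20, so q = 1/2.
Therefore Player 2 plays Accommodate with probability 1 − 1/2 = 1/2.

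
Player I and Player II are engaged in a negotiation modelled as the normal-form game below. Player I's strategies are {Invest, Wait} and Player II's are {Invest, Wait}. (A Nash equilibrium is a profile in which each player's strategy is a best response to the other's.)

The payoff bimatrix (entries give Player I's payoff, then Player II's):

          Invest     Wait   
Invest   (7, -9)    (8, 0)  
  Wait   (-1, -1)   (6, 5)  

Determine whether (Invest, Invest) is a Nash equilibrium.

At (Invest, Invest), Player I earns 7; switching to Wait would give -1, so Player I has no profitable deviation.
Player II earns -9; switching to Wait would give 0, so Player II would deviate.
Since at least one player can profitably deviate, this is not a Nash equilibrium.

No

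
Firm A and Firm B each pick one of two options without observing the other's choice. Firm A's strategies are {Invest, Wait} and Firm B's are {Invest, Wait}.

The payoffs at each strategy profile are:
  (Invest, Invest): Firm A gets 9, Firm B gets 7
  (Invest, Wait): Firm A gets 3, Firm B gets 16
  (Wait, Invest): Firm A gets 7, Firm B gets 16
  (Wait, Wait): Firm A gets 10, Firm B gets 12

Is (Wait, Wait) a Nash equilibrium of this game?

At (Wait, Wait), Firm A earns 10; switching to Invest would give 3, so Firm A has no profitable deviation.
Firm B earns 12; switching to Invest would give 16, so Firm B would deviate.
Since at least one player can profitably deviate, this is not a Nash equilibrium.

No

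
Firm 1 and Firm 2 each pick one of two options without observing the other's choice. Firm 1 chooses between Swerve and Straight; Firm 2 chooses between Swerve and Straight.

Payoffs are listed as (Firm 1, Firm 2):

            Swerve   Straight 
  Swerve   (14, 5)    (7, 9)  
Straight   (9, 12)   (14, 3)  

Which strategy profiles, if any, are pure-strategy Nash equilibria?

none

(Swerve, Swerve): Firm 2 prefers Straight (9 > 5) — not an equilibrium.
(Swerve, Straight): Firm 1 prefers Straight (14 > 7) — not an equilibrium.
(Straight, Swerve): Firm 1 prefers Swerve (14 > 9) — not an equilibrium.
(Straight, Straight): Firm 2 prefers Swerve (12 > 3) — not an equilibrium.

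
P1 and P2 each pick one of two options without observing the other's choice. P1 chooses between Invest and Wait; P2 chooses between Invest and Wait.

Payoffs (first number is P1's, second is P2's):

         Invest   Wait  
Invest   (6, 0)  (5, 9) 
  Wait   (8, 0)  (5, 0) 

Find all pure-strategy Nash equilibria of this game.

(Invest, Wait) and (Wait, Invest) and (Wait, Wait)

(Invest, Invest): P1 prefers Wait (8 > 6); P2 prefers Wait (9 > 0) — not an equilibrium.
(Invest, Wait): P1 gets 5 ≥ 5 from Wait, and P2 gets 9 ≥ 0 from Invest — Nash equilibrium.
(Wait, Invest): P1 gets 8 ≥ 6 from Invest, and P2 gets 0 ≥ 0 from Wait — Nash equilibrium.
(Wait, Wait): P1 gets 5 ≥ 5 from Invest, and P2 gets 0 ≥ 0 from Invest — Nash equilibrium.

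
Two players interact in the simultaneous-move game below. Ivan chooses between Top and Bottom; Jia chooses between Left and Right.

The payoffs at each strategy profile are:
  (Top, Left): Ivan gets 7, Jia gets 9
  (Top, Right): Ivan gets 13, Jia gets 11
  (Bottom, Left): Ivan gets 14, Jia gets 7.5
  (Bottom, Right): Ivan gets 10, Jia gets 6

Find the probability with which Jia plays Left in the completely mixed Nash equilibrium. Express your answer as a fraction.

Let y be the probability that Jia plays Left. In a completely mixed equilibrium, Ivan must be indifferent between Top and Bottom.
Ivan's expected payoff from Top is 7y + 13(1−y); from Bottom it is 14y + 10(1−y).
Setting these equal: −6y + 13 = 4y + 10, so y = 3/10.

3/10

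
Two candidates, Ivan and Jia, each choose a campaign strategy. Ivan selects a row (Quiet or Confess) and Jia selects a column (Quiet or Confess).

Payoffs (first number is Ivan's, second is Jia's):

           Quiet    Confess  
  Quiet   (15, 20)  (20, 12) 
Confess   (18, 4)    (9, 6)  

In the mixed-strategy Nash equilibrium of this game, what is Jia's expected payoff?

36/5

First find x, the probability Ivan plays Quiet, from Jia's indifference between Quiet and Confess: 20x + 4(1−x) = 12x + 6(1−x), giving x = 1/5.
Since Jia is indifferent in equilibrium, Jia's expected payoff equals the payoff from either column against (1/5, 4/5). Using Quiet: 20(1/5) + 4(4/5) = 36/5.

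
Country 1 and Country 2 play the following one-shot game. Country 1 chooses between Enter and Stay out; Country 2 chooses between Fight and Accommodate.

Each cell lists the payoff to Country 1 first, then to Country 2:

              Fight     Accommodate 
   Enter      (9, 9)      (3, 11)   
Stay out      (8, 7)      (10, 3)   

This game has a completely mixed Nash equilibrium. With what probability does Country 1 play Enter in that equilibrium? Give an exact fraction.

Let r be the probability that Country 1 plays Enter. In a completely mixed equilibrium, Country 2 must be indifferent between Fight and Accommodate.
Country 2's expected payoff from Fight is 9r + 7(1−r); from Accommodate it is 11r + 3(1−r).
Setting these equal: 2r + 7 = 8r + 3, so r = 2/3.

2/3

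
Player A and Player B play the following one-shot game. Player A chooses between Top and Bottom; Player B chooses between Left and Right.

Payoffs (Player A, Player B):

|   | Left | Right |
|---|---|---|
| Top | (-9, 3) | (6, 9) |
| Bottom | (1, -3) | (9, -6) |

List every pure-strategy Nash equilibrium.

(Bottom, Left)

(Top, Left): Player A prefers Bottom (1 > -9); Player B prefers Right (9 > 3) — not an equilibrium.
(Top, Right): Player A prefers Bottom (9 > 6) — not an equilibrium.
(Bottom, Left): Player A gets 1 ≥ -9 from Top, and Player B gets -3 ≥ -6 from Right — Nash equilibrium.
(Bottom, Right): Player B prefers Left (-3 > -6) — not an equilibrium.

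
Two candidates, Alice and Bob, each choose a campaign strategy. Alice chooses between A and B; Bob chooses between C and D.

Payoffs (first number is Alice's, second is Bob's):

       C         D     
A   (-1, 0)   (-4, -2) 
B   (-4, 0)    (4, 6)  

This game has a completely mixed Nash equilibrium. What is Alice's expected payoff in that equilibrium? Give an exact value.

First find q, the probability Bob plays C, from Alice's indifference between A and B: −q − 4(1−q) = −4q + 4(1−q), giving q = 8/11.
Since Alice is indifferent in equilibrium, Alice's expected payoff equals the payoff from either row against (8/11, 3/11). Using A: −(8/11) − 4(3/11) = -20/11.

-20/11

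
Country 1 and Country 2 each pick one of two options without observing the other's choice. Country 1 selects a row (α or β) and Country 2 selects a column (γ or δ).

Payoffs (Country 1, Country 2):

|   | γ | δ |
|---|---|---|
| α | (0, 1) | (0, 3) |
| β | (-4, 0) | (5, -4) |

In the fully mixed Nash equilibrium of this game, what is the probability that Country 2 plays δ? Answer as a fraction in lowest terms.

4/9

Let c be the probability that Country 2 plays γ. In a completely mixed equilibrium, Country 1 must be indifferent between α and β.
Country 1's expected payoff from α is 0; from β it is −4c + 5(1−c).
Setting these equal: 0 = −9c + 5, so c = 5/9.
Therefore Country 2 plays δ with probability 1 − 5/9 = 4/9.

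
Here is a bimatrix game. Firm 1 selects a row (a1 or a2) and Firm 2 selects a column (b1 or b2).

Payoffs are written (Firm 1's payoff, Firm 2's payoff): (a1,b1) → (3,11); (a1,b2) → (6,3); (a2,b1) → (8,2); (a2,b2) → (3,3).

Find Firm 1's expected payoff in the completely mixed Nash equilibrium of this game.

First find y, the probability Firm 2 plays b1, from Firm 1's indifference between a1 and a2: 3y + 6(1−y) = 8y + 3(1−y), giving y = 3/8.
Since Firm 1 is indifferent in equilibrium, Firm 1's expected payoff equals the payoff from either row against (3/8, 5/8). Using a1: 3(3/8) + 6(5/8) = 39/8.

39/8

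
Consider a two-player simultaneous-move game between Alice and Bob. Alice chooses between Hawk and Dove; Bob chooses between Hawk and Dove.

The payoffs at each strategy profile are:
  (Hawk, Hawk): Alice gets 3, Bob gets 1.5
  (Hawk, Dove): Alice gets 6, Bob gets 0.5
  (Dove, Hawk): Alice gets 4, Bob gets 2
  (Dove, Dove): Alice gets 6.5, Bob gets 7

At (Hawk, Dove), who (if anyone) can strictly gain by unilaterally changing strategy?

Alice at (Hawk, Dove) earns 6; deviating to Dove yields 6.5 — a strict improvement.
Bob earns 0.5; deviating to Hawk yields 1.5 — a strict improvement.
Both Alice and Bob have strictly profitable deviations.

Both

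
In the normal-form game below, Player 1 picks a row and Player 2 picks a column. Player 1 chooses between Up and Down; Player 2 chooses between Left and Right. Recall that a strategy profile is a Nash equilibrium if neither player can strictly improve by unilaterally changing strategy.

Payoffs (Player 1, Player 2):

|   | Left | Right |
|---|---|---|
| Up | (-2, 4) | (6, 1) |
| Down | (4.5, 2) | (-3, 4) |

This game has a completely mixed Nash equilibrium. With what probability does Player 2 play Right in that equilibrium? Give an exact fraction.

Let q be the probability that Player 2 plays Left. In a completely mixed equilibrium, Player 1 must be indifferent between Up and Down.
Player 1's expected payoff from Up is −2q + 6(1−q); from Down it is 4.5q − 3(1−q).
Setting these equal: −8q + 6 = 7.5q − 3, so q = 18/31.
Therefore Player 2 plays Right with probability 1 − 18/31 = 13/31.

13/31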